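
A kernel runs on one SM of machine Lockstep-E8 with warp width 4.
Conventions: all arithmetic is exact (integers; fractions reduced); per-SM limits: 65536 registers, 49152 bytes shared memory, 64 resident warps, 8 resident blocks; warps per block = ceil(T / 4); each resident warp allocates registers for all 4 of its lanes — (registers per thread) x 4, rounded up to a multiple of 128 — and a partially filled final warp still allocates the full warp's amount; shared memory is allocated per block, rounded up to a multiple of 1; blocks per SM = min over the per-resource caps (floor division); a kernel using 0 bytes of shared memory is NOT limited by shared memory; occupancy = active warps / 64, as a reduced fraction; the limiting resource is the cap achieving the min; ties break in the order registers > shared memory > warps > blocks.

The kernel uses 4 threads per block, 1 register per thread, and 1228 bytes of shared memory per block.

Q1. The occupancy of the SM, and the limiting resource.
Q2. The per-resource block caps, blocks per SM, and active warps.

Answer: occupancy 1/8, limited by blocks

registers: 512 blocks
shared memory: 40 blocks
warps: 64 blocks
blocks: 8 blocks

Answer: 8 blocks, 8 active warps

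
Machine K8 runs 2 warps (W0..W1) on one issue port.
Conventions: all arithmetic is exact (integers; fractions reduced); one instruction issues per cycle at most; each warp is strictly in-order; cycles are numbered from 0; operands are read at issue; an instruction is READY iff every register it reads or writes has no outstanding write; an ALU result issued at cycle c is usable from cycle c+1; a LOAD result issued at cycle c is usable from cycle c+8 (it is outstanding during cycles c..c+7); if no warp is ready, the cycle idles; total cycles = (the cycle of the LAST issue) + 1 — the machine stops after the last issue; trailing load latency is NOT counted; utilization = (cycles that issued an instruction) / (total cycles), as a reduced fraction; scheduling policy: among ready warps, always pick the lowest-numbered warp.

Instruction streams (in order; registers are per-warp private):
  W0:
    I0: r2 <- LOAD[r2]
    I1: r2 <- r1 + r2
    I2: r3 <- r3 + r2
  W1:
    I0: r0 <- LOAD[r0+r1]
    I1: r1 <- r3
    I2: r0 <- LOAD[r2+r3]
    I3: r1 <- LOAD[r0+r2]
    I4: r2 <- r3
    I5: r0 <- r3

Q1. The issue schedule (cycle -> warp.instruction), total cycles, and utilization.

cycle 0: W0.I0
cycle 1: W1.I0
cycle 2: W1.I1
cycle 3: idle
cycle 4: idle
cycle 5: idle
cycle 6: idle
cycle 7: idle
cycle 8: W0.I1
cycle 9: W0.I2
cycle 10: W1.I2
cycle 11: idle
cycle 12: idle
cycle 13: idle
cycle 14: idle
cycle 15: idle
cycle 16: idle
cycle 17: idle
cycle 18: W1.I3
cycle 19: W1.I4
cycle 20: W1.I5

Answer: 21 cycles, utilization 3/7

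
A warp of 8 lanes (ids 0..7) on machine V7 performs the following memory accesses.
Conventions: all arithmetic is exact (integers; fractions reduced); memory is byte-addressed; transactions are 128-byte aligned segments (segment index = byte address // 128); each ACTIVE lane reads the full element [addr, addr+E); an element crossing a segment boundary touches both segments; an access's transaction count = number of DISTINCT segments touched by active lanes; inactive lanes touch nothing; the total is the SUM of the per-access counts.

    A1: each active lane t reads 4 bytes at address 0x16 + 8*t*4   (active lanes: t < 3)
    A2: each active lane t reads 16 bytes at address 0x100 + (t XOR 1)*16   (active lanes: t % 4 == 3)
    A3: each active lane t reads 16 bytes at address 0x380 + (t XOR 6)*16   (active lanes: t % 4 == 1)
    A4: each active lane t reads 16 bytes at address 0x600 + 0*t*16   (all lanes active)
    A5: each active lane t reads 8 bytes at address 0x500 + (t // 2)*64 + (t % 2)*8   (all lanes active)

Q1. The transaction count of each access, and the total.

A1: 1 transaction
A2: 1 transaction
A3: 1 transaction
A4: 1 transaction
A5: 2 transactions

Answer: 1,1,1,1,2; total 6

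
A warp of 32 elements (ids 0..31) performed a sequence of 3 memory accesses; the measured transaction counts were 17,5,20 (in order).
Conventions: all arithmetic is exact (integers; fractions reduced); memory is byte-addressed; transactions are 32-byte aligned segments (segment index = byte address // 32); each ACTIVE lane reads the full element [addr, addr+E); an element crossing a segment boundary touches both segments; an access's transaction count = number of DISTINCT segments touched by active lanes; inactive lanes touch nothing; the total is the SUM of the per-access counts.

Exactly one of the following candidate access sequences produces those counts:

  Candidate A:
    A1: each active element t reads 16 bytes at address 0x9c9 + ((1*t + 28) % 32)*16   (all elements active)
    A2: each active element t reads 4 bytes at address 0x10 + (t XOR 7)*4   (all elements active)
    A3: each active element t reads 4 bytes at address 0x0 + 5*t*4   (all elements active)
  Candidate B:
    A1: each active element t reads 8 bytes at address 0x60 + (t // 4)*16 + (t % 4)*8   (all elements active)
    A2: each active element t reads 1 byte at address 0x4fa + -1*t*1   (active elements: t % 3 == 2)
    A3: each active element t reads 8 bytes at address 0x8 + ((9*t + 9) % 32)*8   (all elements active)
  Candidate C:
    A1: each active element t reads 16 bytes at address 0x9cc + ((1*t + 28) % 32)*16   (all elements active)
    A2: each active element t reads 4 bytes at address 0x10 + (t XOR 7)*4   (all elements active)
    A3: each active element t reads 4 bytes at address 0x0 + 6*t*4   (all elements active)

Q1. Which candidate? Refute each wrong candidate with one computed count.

B: A1 gives 5 transactions, not 17
C: A3 gives 24 transactions, not 20
A: all counts match (17,5,20)

Answer: A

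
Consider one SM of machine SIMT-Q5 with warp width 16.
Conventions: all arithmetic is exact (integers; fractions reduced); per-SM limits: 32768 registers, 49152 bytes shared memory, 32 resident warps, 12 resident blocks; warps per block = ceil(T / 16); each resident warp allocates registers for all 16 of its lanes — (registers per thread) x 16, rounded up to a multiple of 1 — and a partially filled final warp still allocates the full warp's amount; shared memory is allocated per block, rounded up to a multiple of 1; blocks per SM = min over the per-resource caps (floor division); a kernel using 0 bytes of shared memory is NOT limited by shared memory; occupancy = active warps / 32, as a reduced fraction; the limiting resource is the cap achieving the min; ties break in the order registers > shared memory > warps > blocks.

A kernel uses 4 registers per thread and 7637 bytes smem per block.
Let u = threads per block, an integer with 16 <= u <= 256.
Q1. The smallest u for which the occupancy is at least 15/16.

Answer: u = 65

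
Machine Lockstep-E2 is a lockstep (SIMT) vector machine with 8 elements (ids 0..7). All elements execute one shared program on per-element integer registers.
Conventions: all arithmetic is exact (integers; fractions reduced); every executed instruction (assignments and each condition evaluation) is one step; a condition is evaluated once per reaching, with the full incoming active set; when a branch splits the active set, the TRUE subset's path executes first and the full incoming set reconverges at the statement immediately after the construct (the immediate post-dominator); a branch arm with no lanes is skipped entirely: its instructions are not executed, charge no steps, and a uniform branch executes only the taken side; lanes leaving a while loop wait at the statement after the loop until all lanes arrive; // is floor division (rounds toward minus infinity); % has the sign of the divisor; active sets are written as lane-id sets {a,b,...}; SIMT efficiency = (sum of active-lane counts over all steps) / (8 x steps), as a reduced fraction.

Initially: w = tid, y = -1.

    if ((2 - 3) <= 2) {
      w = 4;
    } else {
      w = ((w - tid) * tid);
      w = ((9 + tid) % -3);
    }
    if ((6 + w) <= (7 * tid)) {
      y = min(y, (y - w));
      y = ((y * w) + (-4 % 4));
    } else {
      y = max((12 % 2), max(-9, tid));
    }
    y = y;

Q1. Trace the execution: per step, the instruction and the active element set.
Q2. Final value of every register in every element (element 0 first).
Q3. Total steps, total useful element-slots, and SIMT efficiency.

step 0: eval ((2 - 3) <= 2)          {0,1,2,3,4,5,6,7}
step 1: w <- 4                       {0,1,2,3,4,5,6,7}
step 2: eval ((6 + w) <= (7 * tid))  {0,1,2,3,4,5,6,7}
step 3: y <- min(y, (y - w))         {2,3,4,5,6,7}
step 4: y <- ((y * w) + (-4 % 4))    {2,3,4,5,6,7}
step 5: y <- max((12 % 2), max(-9, tid)) {0,1}
step 6: y <- y                       {0,1,2,3,4,5,6,7}

Answer: 7 steps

w: 4,4,4,4,4,4,4,4
y: 0,1,-20,-20,-20,-20,-20,-20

steps = 7; useful = 46; efficiency = 46/56 = 23/28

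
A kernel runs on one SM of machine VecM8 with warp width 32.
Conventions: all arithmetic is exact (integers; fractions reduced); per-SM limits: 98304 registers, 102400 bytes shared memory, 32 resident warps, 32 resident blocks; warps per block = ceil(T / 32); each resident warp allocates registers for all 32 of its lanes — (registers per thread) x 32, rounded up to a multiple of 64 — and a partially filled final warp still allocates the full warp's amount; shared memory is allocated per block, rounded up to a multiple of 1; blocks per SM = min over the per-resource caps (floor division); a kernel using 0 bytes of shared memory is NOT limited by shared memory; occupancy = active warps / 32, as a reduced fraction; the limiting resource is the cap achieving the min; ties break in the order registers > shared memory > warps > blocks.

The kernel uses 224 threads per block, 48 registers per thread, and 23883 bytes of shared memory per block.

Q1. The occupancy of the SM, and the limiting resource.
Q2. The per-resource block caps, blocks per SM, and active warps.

Answer: occupancy 7/8, limited by shared memory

registers: 9 blocks
shared memory: 4 blocks
warps: 4 blocks
blocks: 32 blocks

Answer: 4 blocks, 28 active warps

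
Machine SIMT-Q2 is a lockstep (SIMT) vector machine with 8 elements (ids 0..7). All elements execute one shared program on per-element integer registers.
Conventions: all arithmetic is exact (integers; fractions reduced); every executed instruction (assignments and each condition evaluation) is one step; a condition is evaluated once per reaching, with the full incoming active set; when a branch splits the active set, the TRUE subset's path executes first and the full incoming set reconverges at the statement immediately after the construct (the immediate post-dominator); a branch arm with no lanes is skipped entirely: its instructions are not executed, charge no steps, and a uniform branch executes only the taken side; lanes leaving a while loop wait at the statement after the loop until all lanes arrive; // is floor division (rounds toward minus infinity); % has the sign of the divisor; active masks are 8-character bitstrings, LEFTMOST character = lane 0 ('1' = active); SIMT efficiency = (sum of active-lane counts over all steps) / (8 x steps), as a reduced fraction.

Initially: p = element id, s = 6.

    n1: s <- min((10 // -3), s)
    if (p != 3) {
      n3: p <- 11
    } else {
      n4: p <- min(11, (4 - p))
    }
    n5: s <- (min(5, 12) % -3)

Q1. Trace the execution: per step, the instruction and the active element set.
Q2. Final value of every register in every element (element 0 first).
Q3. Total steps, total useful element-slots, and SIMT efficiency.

step 0: s <- min((10 // -3), s)      11111111
step 1: eval (p != 3)                11111111
step 2: p <- 11                      11101111
step 3: p <- min(11, (4 - p))        00010000
step 4: s <- (min(5, 12) % -3)       11111111

Answer: 5 steps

p: 11,11,11,1,11,11,11,11
s: -1,-1,-1,-1,-1,-1,-1,-1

steps = 5; useful = 32; efficiency = 32/40 = 4/5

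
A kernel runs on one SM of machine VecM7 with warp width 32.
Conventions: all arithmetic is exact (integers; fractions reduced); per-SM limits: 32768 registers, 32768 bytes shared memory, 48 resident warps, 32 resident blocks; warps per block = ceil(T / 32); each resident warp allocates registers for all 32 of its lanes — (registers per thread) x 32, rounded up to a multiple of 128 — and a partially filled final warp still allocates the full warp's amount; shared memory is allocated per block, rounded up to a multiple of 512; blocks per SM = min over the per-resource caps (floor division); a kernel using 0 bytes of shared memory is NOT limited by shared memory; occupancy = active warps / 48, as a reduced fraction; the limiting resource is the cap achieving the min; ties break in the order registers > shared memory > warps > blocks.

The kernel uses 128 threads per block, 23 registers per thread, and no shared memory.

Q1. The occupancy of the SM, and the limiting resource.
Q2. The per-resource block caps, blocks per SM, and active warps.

Answer: occupancy 5/6, limited by registers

registers: 10 blocks
shared memory: no limit (kernel uses none)
warps: 12 blocks
blocks: 32 blocks

Answer: 10 blocks, 40 active warps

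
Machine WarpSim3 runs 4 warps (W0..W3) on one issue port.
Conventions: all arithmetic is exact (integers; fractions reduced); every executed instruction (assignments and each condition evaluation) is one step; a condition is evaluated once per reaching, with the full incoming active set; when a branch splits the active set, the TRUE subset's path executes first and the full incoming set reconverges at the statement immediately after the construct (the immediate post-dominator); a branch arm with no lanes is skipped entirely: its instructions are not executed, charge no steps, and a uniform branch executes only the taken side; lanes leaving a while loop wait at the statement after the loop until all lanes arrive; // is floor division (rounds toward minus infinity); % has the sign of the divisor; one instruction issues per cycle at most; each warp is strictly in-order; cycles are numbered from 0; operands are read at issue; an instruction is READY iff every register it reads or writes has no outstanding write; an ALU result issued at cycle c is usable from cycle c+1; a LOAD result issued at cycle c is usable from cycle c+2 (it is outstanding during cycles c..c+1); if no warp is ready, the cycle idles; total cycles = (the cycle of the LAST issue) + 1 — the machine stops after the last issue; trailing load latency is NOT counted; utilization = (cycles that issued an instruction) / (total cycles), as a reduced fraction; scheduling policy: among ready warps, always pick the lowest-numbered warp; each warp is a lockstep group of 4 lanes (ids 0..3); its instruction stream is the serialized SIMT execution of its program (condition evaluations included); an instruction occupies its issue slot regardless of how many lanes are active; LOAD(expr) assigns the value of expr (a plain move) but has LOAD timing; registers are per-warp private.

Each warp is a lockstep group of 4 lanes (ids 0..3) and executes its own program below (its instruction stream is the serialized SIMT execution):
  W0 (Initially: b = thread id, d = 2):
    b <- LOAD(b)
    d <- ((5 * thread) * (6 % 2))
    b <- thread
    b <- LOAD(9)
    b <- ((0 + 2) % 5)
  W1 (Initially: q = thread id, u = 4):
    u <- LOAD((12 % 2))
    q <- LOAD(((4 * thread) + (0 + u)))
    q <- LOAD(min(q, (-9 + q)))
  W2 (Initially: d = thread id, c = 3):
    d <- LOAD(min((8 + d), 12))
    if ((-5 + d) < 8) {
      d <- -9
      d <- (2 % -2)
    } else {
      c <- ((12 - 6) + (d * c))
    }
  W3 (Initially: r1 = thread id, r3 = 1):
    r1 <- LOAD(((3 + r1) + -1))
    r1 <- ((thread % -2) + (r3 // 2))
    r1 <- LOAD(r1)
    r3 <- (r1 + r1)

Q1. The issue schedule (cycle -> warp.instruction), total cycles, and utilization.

cycle 0: W0.I0
cycle 1: W0.I1
cycle 2: W0.I2
cycle 3: W0.I3
cycle 4: W1.I0
cycle 5: W0.I4
cycle 6: W1.I1
cycle 7: W2.I0
cycle 8: W1.I2
cycle 9: W2.I1
cycle 10: W2.I2
cycle 11: W2.I3
cycle 12: W3.I0
cycle 13: idle
cycle 14: W3.I1
cycle 15: W3.I2
cycle 16: idle
cycle 17: W3.I3

Answer: 18 cycles, utilization 8/9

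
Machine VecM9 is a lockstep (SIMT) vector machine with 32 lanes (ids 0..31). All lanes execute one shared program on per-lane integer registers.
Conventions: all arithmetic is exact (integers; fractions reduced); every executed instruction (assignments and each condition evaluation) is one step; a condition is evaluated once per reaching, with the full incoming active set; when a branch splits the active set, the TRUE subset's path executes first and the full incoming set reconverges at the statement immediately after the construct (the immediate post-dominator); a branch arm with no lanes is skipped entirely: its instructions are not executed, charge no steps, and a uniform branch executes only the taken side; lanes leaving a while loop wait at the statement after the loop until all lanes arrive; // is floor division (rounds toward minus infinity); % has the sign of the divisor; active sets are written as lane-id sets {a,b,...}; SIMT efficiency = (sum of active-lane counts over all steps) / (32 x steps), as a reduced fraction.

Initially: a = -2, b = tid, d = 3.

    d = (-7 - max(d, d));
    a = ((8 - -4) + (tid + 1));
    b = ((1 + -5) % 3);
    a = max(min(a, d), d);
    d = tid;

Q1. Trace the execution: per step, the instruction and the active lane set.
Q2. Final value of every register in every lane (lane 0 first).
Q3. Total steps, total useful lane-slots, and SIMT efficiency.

step 0: d <- (-7 - max(d, d))        {0,1,2,3,4,5,6,7,8,9,10,11,12,13,14,15,16,17,18,19,20,21,22,23,24,25,26,27,28,29,30,31}
step 1: a <- ((8 - -4) + (tid + 1))  {0,1,2,3,4,5,6,7,8,9,10,11,12,13,14,15,16,17,18,19,20,21,22,23,24,25,26,27,28,29,30,31}
step 2: b <- ((1 + -5) % 3)          {0,1,2,3,4,5,6,7,8,9,10,11,12,13,14,15,16,17,18,19,20,21,22,23,24,25,26,27,28,29,30,31}
step 3: a <- max(min(a, d), d)       {0,1,2,3,4,5,6,7,8,9,10,11,12,13,14,15,16,17,18,19,20,21,22,23,24,25,26,27,28,29,30,31}
step 4: d <- tid                     {0,1,2,3,4,5,6,7,8,9,10,11,12,13,14,15,16,17,18,19,20,21,22,23,24,25,26,27,28,29,30,31}

Answer: 5 steps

a: -10,-10,-10,-10,-10,-10,-10,-10,-10,-10,-10,-10,-10,-10,-10,-10,-10,-10,-10,-10,-10,-10,-10,-10,-10,-10,-10,-10,-10,-10,-10,-10
b: 2,2,2,2,2,2,2,2,2,2,2,2,2,2,2,2,2,2,2,2,2,2,2,2,2,2,2,2,2,2,2,2
d: 0,1,2,3,4,5,6,7,8,9,10,11,12,13,14,15,16,17,18,19,20,21,22,23,24,25,26,27,28,29,30,31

steps = 5; useful = 160; efficiency = 160/160 = 1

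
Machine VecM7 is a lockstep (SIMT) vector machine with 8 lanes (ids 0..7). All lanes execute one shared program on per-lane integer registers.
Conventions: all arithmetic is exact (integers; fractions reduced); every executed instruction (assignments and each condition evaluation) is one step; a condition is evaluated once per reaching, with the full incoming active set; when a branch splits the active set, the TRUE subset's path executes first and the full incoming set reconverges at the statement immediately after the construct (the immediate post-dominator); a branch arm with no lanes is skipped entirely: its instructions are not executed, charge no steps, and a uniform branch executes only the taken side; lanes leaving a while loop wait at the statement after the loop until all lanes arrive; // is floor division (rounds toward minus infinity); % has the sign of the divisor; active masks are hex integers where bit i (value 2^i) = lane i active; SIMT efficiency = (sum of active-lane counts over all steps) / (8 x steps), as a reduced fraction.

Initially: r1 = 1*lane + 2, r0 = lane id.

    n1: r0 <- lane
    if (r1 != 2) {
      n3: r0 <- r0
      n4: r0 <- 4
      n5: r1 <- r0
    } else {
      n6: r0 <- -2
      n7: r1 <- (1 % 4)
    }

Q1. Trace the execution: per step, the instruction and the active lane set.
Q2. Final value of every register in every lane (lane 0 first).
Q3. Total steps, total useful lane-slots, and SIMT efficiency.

step 0: r0 <- lane                   0xff
step 1: eval (r1 != 2)               0xff
step 2: r0 <- r0                     0xfe
step 3: r0 <- 4                      0xfe
step 4: r1 <- r0                     0xfe
step 5: r0 <- -2                     0x01
step 6: r1 <- (1 % 4)                0x01

Answer: 7 steps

r1: 1,4,4,4,4,4,4,4
r0: -2,4,4,4,4,4,4,4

steps = 7; useful = 39; efficiency = 39/56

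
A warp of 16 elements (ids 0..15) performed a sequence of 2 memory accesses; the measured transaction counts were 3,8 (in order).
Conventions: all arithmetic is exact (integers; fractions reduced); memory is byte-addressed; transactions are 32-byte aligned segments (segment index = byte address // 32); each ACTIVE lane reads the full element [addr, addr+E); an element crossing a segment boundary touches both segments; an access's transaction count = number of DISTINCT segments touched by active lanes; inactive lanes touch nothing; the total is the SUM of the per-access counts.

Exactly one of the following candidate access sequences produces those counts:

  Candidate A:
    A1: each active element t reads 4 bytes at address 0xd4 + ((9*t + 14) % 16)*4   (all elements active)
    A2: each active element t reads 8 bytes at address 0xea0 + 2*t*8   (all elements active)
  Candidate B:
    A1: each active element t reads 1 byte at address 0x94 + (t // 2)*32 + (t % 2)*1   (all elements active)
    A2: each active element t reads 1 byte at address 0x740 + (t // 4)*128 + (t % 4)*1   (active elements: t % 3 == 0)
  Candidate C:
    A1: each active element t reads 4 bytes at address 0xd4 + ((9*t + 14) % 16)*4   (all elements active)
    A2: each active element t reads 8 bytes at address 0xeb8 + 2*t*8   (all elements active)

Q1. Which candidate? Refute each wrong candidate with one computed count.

B: A1 gives 8 transactions, not 3
C: A2 gives 9 transactions, not 8
A: all counts match (3,8)

Answer: A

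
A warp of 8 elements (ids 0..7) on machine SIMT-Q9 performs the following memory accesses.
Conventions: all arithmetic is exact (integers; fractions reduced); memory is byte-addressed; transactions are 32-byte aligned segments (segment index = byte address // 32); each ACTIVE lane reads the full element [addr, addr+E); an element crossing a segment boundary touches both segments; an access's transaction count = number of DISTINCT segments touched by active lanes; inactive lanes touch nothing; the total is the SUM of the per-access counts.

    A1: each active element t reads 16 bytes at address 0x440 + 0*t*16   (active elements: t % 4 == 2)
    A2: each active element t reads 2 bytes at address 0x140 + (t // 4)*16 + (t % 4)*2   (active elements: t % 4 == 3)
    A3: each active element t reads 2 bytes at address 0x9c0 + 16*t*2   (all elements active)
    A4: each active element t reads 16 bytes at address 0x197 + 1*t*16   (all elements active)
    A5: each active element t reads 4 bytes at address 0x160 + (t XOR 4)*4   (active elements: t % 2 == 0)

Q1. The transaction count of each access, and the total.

A1: 1 transaction
A2: 1 transaction
A3: 8 transactions
A4: 5 transactions
A5: 1 transaction

Answer: 1,1,8,5,1; total 16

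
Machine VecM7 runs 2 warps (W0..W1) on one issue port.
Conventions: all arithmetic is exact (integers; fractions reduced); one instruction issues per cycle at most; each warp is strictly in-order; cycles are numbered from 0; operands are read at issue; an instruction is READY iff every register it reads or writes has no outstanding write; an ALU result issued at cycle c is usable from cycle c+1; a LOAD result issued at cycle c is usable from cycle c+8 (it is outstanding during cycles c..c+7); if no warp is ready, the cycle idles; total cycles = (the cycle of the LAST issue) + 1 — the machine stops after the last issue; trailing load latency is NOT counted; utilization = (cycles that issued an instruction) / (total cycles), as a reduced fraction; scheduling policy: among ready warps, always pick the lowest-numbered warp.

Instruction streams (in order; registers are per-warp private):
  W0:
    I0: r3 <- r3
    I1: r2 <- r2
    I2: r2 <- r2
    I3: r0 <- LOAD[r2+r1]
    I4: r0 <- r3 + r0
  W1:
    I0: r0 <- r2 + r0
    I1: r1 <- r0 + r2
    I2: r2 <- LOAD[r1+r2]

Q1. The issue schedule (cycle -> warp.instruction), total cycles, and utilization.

cycle 0: W0.I0
cycle 1: W0.I1
cycle 2: W0.I2
cycle 3: W0.I3
cycle 4: W1.I0
cycle 5: W1.I1
cycle 6: W1.I2
cycle 7: idle
cycle 8: idle
cycle 9: idle
cycle 10: idle
cycle 11: W0.I4

Answer: 12 cycles, utilization 2/3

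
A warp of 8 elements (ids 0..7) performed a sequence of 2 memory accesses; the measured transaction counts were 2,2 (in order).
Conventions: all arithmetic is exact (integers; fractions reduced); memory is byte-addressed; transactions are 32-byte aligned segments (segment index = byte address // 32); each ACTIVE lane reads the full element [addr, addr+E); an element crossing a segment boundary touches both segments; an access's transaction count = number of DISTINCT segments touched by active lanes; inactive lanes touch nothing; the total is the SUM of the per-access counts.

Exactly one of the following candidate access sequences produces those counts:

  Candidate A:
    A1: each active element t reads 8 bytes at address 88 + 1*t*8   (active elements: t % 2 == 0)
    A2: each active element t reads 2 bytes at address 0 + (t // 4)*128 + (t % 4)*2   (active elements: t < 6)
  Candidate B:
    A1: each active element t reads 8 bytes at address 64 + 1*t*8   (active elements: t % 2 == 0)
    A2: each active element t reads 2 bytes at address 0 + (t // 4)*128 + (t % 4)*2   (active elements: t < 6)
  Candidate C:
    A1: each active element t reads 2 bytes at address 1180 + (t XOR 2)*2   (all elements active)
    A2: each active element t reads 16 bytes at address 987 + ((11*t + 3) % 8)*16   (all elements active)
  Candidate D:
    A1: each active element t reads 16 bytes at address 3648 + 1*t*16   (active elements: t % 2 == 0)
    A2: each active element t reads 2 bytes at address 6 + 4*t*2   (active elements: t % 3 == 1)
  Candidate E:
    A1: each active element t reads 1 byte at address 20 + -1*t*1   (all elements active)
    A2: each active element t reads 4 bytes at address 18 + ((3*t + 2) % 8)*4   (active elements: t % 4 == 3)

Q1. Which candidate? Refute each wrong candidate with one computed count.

A: A1 gives 3 transactions, not 2
C: A2 gives 5 transactions, not 2
D: A1 gives 4 transactions, not 2
E: A1 gives 1 transaction, not 2
B: all counts match (2,2)

Answer: B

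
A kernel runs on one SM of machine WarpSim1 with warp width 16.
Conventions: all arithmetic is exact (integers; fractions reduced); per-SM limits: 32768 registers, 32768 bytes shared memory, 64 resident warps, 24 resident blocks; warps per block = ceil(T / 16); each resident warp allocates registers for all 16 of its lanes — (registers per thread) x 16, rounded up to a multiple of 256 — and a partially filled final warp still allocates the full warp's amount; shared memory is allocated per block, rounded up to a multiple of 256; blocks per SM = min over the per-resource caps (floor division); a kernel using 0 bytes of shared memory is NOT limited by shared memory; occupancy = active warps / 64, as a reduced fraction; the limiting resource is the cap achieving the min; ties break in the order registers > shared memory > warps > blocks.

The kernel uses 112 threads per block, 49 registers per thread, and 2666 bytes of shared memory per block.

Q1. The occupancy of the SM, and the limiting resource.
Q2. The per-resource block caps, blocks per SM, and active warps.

Answer: occupancy 7/16, limited by registers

registers: 4 blocks
shared memory: 11 blocks
warps: 9 blocks
blocks: 24 blocks

Answer: 4 blocks, 28 active warps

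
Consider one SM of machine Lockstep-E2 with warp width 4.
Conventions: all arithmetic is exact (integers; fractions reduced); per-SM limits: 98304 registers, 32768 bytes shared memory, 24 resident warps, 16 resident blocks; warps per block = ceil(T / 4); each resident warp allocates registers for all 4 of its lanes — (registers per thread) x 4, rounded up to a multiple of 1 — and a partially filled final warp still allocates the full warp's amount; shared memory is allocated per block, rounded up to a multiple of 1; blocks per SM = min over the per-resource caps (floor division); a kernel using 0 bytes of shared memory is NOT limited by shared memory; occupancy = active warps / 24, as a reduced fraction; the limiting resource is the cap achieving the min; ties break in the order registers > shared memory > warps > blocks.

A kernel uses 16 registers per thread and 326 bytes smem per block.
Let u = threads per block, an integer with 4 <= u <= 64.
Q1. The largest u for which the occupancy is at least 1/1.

Answer: u = 48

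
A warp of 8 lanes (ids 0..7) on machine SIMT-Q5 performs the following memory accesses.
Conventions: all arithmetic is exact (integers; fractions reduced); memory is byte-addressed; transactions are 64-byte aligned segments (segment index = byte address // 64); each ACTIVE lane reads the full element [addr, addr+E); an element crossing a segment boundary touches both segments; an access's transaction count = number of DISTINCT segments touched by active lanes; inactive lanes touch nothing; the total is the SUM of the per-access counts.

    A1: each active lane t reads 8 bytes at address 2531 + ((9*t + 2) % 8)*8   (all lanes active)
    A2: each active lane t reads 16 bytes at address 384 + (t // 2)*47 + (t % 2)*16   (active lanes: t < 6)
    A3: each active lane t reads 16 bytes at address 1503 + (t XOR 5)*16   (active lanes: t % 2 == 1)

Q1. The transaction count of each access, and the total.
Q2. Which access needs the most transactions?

A1: 2 transactions
A2: 2 transactions
A3: 3 transactions

Answer: 2,2,3; total 7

Answer: A3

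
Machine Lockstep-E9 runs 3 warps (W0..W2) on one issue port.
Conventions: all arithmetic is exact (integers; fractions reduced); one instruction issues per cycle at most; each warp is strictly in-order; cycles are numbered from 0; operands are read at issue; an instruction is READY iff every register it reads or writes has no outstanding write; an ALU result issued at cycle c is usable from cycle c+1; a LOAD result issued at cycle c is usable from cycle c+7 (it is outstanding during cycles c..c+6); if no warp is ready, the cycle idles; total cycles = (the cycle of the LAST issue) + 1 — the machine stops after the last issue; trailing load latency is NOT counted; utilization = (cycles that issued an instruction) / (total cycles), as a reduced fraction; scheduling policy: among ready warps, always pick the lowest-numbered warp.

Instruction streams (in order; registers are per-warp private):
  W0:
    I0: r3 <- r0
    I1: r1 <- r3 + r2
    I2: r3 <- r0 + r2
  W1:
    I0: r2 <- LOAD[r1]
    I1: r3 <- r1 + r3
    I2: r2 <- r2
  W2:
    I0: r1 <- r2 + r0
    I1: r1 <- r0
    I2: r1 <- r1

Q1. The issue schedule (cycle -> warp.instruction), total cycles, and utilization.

cycle 0: W0.I0
cycle 1: W0.I1
cycle 2: W0.I2
cycle 3: W1.I0
cycle 4: W1.I1
cycle 5: W2.I0
cycle 6: W2.I1
cycle 7: W2.I2
cycle 8: idle
cycle 9: idle
cycle 10: W1.I2

Answer: 11 cycles, utilization 9/11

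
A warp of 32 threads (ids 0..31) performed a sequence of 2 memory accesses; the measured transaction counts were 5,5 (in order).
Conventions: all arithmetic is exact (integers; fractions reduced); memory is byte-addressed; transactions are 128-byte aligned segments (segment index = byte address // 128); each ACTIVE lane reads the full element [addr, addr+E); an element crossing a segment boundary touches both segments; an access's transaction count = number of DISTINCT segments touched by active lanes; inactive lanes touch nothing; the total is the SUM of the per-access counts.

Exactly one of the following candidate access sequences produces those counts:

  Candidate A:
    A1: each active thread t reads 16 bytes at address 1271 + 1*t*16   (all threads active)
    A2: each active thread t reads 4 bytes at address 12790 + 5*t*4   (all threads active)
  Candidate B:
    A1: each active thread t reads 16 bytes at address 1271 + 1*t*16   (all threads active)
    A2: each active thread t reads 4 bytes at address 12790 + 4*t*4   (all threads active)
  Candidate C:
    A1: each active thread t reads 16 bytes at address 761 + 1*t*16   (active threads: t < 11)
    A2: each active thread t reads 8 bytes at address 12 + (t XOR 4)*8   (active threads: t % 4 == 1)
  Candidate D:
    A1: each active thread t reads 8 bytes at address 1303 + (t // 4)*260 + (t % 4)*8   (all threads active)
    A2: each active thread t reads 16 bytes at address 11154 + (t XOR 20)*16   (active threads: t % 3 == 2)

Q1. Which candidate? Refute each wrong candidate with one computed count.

A: A2 gives 6 transactions, not 5
C: A1 gives 3 transactions, not 5
D: A1 gives 8 transactions, not 5
B: all counts match (5,5)

Answer: B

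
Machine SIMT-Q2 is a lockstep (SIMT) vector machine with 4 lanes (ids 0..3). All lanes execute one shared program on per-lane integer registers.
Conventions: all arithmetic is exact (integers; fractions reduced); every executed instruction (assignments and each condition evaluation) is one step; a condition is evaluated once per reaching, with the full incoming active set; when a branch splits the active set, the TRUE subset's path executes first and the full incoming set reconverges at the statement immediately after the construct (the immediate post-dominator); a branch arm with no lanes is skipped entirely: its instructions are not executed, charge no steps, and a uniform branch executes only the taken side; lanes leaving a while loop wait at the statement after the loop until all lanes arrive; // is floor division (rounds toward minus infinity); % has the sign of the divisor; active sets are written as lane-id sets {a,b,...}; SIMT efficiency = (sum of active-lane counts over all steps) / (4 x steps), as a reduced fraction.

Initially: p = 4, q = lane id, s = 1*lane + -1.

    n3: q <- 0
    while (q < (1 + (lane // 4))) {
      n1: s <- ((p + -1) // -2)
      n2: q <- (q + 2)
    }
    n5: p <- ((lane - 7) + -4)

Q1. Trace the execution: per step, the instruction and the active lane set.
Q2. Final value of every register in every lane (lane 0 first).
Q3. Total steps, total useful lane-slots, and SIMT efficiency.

step 0: q <- 0                       {0,1,2,3}
step 1: eval (q < (1 + (lane // 4))) {0,1,2,3}
step 2: s <- ((p + -1) // -2)        {0,1,2,3}
step 3: q <- (q + 2)                 {0,1,2,3}
step 4: eval (q < (1 + (lane // 4))) {0,1,2,3}
step 5: p <- ((lane - 7) + -4)       {0,1,2,3}

Answer: 6 steps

p: -11,-10,-9,-8
q: 2,2,2,2
s: -2,-2,-2,-2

steps = 6; useful = 24; efficiency = 24/24 = 1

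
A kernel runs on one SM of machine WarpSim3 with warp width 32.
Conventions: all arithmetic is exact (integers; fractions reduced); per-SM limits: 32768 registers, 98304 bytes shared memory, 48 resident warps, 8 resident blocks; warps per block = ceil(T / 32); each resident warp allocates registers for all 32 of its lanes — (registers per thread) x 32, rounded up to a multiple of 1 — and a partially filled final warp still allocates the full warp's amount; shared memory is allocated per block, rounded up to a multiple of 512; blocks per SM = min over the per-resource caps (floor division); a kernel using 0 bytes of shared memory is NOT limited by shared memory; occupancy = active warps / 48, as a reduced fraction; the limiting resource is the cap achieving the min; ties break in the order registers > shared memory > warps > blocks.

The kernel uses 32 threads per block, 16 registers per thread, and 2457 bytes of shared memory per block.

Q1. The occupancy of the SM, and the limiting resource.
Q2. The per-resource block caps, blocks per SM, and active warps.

Answer: occupancy 1/6, limited by blocks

registers: 64 blocks
shared memory: 38 blocks
warps: 48 blocks
blocks: 8 blocks

Answer: 8 blocks, 8 active warps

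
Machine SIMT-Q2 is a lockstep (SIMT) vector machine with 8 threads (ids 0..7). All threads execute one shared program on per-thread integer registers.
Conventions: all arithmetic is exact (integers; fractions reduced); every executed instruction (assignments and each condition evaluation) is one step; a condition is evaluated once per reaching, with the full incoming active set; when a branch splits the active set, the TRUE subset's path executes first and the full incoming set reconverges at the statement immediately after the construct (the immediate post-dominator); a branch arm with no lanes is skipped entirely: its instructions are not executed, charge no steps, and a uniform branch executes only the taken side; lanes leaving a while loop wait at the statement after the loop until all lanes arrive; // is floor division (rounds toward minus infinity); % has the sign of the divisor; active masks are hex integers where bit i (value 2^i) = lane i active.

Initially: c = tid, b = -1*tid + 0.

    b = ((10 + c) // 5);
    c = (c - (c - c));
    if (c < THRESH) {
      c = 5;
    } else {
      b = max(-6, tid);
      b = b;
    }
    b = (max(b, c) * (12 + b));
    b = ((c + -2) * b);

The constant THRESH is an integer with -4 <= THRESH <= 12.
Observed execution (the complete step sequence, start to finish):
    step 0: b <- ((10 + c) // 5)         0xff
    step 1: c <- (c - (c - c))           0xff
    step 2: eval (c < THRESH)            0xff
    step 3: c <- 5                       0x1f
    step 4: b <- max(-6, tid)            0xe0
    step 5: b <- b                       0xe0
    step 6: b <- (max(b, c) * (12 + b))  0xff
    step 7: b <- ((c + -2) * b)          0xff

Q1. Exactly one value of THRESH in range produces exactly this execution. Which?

Answer: THRESH = 5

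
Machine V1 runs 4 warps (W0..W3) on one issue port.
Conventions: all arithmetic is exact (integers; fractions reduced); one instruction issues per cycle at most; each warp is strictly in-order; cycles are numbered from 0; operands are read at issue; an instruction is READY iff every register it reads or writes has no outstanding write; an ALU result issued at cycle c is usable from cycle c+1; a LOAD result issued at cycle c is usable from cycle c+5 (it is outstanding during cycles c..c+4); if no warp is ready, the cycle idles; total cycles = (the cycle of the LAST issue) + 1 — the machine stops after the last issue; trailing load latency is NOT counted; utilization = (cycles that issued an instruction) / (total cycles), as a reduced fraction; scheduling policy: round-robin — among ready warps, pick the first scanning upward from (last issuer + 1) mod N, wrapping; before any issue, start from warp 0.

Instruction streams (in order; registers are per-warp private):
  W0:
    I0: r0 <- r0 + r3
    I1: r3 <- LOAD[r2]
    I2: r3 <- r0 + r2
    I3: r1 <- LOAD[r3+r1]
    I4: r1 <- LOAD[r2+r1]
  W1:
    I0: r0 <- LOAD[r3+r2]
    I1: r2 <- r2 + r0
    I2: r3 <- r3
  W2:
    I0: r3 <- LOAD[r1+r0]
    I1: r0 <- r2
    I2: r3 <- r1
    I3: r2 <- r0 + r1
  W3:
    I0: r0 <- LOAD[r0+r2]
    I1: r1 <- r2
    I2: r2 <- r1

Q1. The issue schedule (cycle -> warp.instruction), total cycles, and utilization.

cycle 0: W0.I0
cycle 1: W1.I0
cycle 2: W2.I0
cycle 3: W3.I0
cycle 4: W0.I1
cycle 5: W2.I1
cycle 6: W3.I1
cycle 7: W1.I1
cycle 8: W2.I2
cycle 9: W3.I2
cycle 10: W0.I2
cycle 11: W1.I2
cycle 12: W2.I3
cycle 13: W0.I3
cycle 14: idle
cycle 15: idle
cycle 16: idle
cycle 17: idle
cycle 18: W0.I4

Answer: 19 cycles, utilization 15/19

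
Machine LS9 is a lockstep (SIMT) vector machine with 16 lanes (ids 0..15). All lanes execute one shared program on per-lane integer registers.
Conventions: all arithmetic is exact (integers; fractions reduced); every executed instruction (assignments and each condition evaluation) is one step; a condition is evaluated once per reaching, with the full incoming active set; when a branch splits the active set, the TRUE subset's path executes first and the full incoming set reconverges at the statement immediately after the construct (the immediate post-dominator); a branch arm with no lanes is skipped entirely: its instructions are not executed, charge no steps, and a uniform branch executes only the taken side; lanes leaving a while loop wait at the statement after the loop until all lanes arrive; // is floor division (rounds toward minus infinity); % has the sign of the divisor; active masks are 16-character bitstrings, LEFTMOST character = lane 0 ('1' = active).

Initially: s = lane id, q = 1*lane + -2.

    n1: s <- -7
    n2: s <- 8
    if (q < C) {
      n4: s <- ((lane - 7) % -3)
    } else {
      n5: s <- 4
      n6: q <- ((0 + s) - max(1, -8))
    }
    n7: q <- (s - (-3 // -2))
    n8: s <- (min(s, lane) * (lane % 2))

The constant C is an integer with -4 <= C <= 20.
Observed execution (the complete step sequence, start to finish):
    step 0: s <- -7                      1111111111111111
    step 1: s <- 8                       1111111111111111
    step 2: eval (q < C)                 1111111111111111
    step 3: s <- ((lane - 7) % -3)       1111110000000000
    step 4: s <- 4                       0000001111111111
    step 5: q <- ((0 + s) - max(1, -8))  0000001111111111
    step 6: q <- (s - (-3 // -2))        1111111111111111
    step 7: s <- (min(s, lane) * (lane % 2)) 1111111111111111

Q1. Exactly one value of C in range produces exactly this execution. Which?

Answer: C = 4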